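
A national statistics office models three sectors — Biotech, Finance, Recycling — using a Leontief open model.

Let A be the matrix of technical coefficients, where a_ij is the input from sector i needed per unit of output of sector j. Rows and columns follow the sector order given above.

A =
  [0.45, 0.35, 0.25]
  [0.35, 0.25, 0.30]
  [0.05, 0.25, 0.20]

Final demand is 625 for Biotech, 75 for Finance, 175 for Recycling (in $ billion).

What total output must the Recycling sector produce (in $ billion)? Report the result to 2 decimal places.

x_R = 910.86

I − A =
  [   0.55    -0.35    -0.25]
  [  -0.35     0.75    -0.30]
  [  -0.05    -0.25     0.80]
Cofactors of I−A, C_ij = (−1)^(i+j)·(minor ij) (rows/columns in the sector order above):
  C_11 = (0.75)(0.80) − (-0.30)(-0.25) = 0.5250
  C_12 = −[(-0.35)(0.80) − (-0.30)(-0.05)] = 0.2950
  C_13 = (-0.35)(-0.25) − (0.75)(-0.05) = 0.1250
  C_21 = −[(-0.35)(0.80) − (-0.25)(-0.25)] = 0.3425
  C_22 = (0.55)(0.80) − (-0.25)(-0.05) = 0.4275
  C_23 = −[(0.55)(-0.25) − (-0.35)(-0.05)] = 0.1550
  C_31 = (-0.35)(-0.30) − (-0.25)(0.75) = 0.2925
  C_32 = −[(0.55)(-0.30) − (-0.25)(-0.35)] = 0.2525
  C_33 = (0.55)(0.75) − (-0.35)(-0.35) = 0.2900
det(I−A) = Σ_j (I−A)_1j·C_1j = (0.55)(0.5250) + (-0.35)(0.2950) + (-0.25)(0.1250) = 0.15425
adj(I−A) = Cᵀ =
  [ 0.5250   0.3425   0.2925]
  [ 0.2950   0.4275   0.2525]
  [ 0.1250   0.1550   0.2900]
(I − A)⁻¹ = adj(I−A) / det(I−A) ≈
  [   3.4036     2.2204     1.8963]
  [   1.9125     2.7715     1.6370]
  [   0.8104     1.0049     1.8801]
x = (I − A)⁻¹ d = adj(I−A)·d / det(I−A), with det(I−A) = 0.15425:
  x_B = (0.5250·625 + 0.3425·75 + 0.2925·175) / 0.15425 = 405.00 / 0.15425 ≈ 2625.61
  x_F = (0.2950·625 + 0.4275·75 + 0.2525·175) / 0.15425 = 260.625 / 0.15425 ≈ 1689.63
  x_R = (0.1250·625 + 0.1550·75 + 0.2900·175) / 0.15425 = 140.50 / 0.15425 ≈ 910.86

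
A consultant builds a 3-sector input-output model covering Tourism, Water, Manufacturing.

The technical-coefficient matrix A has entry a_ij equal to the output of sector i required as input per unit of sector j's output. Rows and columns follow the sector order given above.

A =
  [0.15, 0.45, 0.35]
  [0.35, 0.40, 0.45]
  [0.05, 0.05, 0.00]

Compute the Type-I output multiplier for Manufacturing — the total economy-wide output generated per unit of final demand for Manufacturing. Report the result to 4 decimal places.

m_3 = 4.1419

I − A =
  [   0.85    -0.45    -0.35]
  [  -0.35     0.60    -0.45]
  [  -0.05    -0.05     1.00]
Cofactors of I−A, C_ij = (−1)^(i+j)·(minor ij) (rows/columns in the sector order above):
  C_11 = (0.60)(1.00) − (-0.45)(-0.05) = 0.5775
  C_12 = −[(-0.35)(1.00) − (-0.45)(-0.05)] = 0.3725
  C_13 = (-0.35)(-0.05) − (0.60)(-0.05) = 0.0475
  C_21 = −[(-0.45)(1.00) − (-0.35)(-0.05)] = 0.4675
  C_22 = (0.85)(1.00) − (-0.35)(-0.05) = 0.8325
  C_23 = −[(0.85)(-0.05) − (-0.45)(-0.05)] = 0.0650
  C_31 = (-0.45)(-0.45) − (-0.35)(0.60) = 0.4125
  C_32 = −[(0.85)(-0.45) − (-0.35)(-0.35)] = 0.5050
  C_33 = (0.85)(0.60) − (-0.45)(-0.35) = 0.3525
det(I−A) = Σ_j (I−A)_1j·C_1j = (0.85)(0.5775) + (-0.45)(0.3725) + (-0.35)(0.0475) = 0.306625
adj(I−A) = Cᵀ =
  [ 0.5775   0.4675   0.4125]
  [ 0.3725   0.8325   0.5050]
  [ 0.0475   0.0650   0.3525]
(I − A)⁻¹ = adj(I−A) / det(I−A) ≈
  [   1.88341     1.52466     1.34529]
  [   1.21484     2.71504     1.64696]
  [   0.15491     0.21199     1.14961]
The output multiplier for sector j is the column-j sum of the Leontief inverse (I − A)⁻¹ = adj(I−A) / det(I−A).
Column 3 of adj(I−A): (0.4125, 0.5050, 0.3525); det(I−A) = 0.306625.
m_3 = (0.4125 + 0.5050 + 0.3525) / 0.306625 = 1.27 / 0.306625 ≈ 4.1419.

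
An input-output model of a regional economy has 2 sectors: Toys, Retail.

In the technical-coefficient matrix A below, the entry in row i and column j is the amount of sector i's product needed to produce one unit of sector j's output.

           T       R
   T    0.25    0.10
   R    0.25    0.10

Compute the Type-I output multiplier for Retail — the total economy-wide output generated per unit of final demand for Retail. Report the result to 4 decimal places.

I − A =
  [   0.75    -0.10]
  [  -0.25     0.90]
det(I−A) = (0.75)(0.90) − (-0.10)(-0.25) = 0.6500
adj(I−A) = [[0.90, 0.10], [0.25, 0.75]]
(I − A)⁻¹ = adj(I−A) / det(I−A) ≈
  [   1.38462     0.15385]
  [   0.38462     1.15385]
The output multiplier for sector j is the column-j sum of the Leontief inverse (I − A)⁻¹ = adj(I−A) / det(I−A).
Column R of adj(I−A): (0.10, 0.75); det(I−A) = 0.6500.
m_R = (0.10 + 0.75) / 0.6500 = 0.85 / 0.6500 ≈ 1.3077.

m_R = 1.3077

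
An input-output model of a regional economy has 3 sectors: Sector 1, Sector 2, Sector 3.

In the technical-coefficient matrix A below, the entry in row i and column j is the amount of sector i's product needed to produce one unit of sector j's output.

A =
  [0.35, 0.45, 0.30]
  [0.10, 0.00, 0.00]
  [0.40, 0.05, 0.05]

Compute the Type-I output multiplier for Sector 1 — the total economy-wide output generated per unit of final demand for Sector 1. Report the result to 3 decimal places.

m_1 = 3.199

I − A =
  [   0.65    -0.45    -0.30]
  [  -0.10     1.00     0.00]
  [  -0.40    -0.05     0.95]
Cofactors of I−A, C_ij = (−1)^(i+j)·(minor ij) (rows/columns in the sector order above):
  C_11 = (1.00)(0.95) − (0.00)(-0.05) = 0.9500
  C_12 = −[(-0.10)(0.95) − (0.00)(-0.40)] = 0.0950
  C_13 = (-0.10)(-0.05) − (1.00)(-0.40) = 0.4050
  C_21 = −[(-0.45)(0.95) − (-0.30)(-0.05)] = 0.4425
  C_22 = (0.65)(0.95) − (-0.30)(-0.40) = 0.4975
  C_23 = −[(0.65)(-0.05) − (-0.45)(-0.40)] = 0.2125
  C_31 = (-0.45)(0.00) − (-0.30)(1.00) = 0.3000
  C_32 = −[(0.65)(0.00) − (-0.30)(-0.10)] = 0.0300
  C_33 = (0.65)(1.00) − (-0.45)(-0.10) = 0.6050
det(I−A) = Σ_j (I−A)_1j·C_1j = (0.65)(0.9500) + (-0.45)(0.0950) + (-0.30)(0.4050) = 0.45325
adj(I−A) = Cᵀ =
  [ 0.9500   0.4425   0.3000]
  [ 0.0950   0.4975   0.0300]
  [ 0.4050   0.2125   0.6050]
(I − A)⁻¹ = adj(I−A) / det(I−A) ≈
  [   2.0960     0.9763     0.6619]
  [   0.2096     1.0976     0.0662]
  [   0.8935     0.4688     1.3348]
The output multiplier for sector j is the column-j sum of the Leontief inverse (I − A)⁻¹ = adj(I−A) / det(I−A).
Column 1 of adj(I−A): (0.9500, 0.0950, 0.4050); det(I−A) = 0.45325.
m_1 = (0.9500 + 0.0950 + 0.4050) / 0.45325 = 1.45 / 0.45325 ≈ 3.199.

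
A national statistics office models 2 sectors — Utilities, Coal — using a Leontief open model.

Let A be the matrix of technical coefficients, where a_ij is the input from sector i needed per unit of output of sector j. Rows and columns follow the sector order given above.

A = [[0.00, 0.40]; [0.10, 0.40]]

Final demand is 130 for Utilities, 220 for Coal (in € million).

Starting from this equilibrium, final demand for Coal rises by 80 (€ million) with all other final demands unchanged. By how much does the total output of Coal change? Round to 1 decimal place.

I − A =
  [   1.00    -0.40]
  [  -0.10     0.60]
det(I−A) = (1.00)(0.60) − (-0.40)(-0.10) = 0.5600
adj(I−A) = [[0.60, 0.40], [0.10, 1.00]]
(I − A)⁻¹ = adj(I−A) / det(I−A) ≈
  [   1.0714     0.7143]
  [   0.1786     1.7857]
Δx = (I − A)⁻¹ Δd with Δd having +80 in the Coal component and 0 elsewhere.
So Δx_2 = L_22 · (+80), where L_22 = adj(I−A)_22 / det(I−A) = 1.00 / 0.5600.
Δx_2 = 1.00 × (+80) / 0.5600 = 80.00 / 0.5600 ≈ 142.9.

Δx_2 = 142.9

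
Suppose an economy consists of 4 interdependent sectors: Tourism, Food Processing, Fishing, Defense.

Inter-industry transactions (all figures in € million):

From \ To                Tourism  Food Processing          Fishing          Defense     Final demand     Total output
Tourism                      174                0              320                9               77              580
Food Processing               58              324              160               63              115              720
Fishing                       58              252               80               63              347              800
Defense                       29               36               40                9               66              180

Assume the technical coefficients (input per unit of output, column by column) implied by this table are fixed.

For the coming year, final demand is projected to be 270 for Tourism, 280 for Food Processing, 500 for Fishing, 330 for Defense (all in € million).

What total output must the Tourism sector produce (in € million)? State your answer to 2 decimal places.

x_1 = 1342.98

Technical coefficients a_ij = z_ij / X_j:
  a_11 = 174/580 = 0.30, a_21 = 58/580 = 0.10, a_31 = 58/580 = 0.10, a_41 = 29/580 = 0.05
  a_12 = 0/720 = 0.00, a_22 = 324/720 = 0.45, a_32 = 252/720 = 0.35, a_42 = 36/720 = 0.05
  a_13 = 320/800 = 0.40, a_23 = 160/800 = 0.20, a_33 = 80/800 = 0.10, a_43 = 40/800 = 0.05
  a_14 = 9/180 = 0.05, a_24 = 63/180 = 0.35, a_34 = 63/180 = 0.35, a_44 = 9/180 = 0.05
I − A =
  [   0.70     0.00    -0.40    -0.05]
  [  -0.10     0.55    -0.20    -0.35]
  [  -0.10    -0.35     0.90    -0.35]
  [  -0.05    -0.05    -0.05     0.95]
Compute the cofactors C_ij = (−1)^(i+j)·(3×3 minor ij) of I−A; the adjugate is their transpose:
adj(I−A) = Cᵀ =
  [ 0.368750   0.143125   0.203875   0.147250]
  [ 0.123750   0.538750   0.190000   0.275000]
  [ 0.101250   0.244375   0.351875   0.225000]
  [ 0.031250   0.048750   0.039250   0.261500]
det(I−A) = Σ_j (I−A)_1j·C_1j = (0.70)(0.368750) + (0.00)(0.123750) + (-0.40)(0.101250) + (-0.05)(0.031250) = 0.2160625
(I − A)⁻¹ = adj(I−A) / det(I−A) ≈
  [   1.7067     0.6624     0.9436     0.6815]
  [   0.5728     2.4935     0.8794     1.2728]
  [   0.4686     1.1310     1.6286     1.0414]
  [   0.1446     0.2256     0.1817     1.2103]
x = (I − A)⁻¹ d = adj(I−A)·d / det(I−A), with det(I−A) = 0.2160625:
  x_1 = (0.368750·270 + 0.143125·280 + 0.203875·500 + 0.147250·330) / 0.2160625 = 290.1675 / 0.2160625 ≈ 1342.98
  x_2 = (0.123750·270 + 0.538750·280 + 0.190000·500 + 0.275000·330) / 0.2160625 = 370.0125 / 0.2160625 ≈ 1712.53
  x_3 = (0.101250·270 + 0.244375·280 + 0.351875·500 + 0.225000·330) / 0.2160625 = 345.95 / 0.2160625 ≈ 1601.16
  x_4 = (0.031250·270 + 0.048750·280 + 0.039250·500 + 0.261500·330) / 0.2160625 = 128.0075 / 0.2160625 ≈ 592.46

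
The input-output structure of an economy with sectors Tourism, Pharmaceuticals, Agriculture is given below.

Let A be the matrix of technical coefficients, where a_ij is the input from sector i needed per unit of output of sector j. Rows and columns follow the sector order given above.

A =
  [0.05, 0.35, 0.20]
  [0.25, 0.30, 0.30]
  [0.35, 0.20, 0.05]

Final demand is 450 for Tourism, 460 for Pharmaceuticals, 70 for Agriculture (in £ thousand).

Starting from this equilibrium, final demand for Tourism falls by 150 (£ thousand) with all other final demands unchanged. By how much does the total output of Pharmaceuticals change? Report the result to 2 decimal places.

Δx_P = -129.78

I − A =
  [   0.95    -0.35    -0.20]
  [  -0.25     0.70    -0.30]
  [  -0.35    -0.20     0.95]
Cofactors of I−A, C_ij = (−1)^(i+j)·(minor ij) (rows/columns in the sector order above):
  C_11 = (0.70)(0.95) − (-0.30)(-0.20) = 0.6050
  C_12 = −[(-0.25)(0.95) − (-0.30)(-0.35)] = 0.3425
  C_13 = (-0.25)(-0.20) − (0.70)(-0.35) = 0.2950
  C_21 = −[(-0.35)(0.95) − (-0.20)(-0.20)] = 0.3725
  C_22 = (0.95)(0.95) − (-0.20)(-0.35) = 0.8325
  C_23 = −[(0.95)(-0.20) − (-0.35)(-0.35)] = 0.3125
  C_31 = (-0.35)(-0.30) − (-0.20)(0.70) = 0.2450
  C_32 = −[(0.95)(-0.30) − (-0.20)(-0.25)] = 0.3350
  C_33 = (0.95)(0.70) − (-0.35)(-0.25) = 0.5775
det(I−A) = Σ_j (I−A)_1j·C_1j = (0.95)(0.6050) + (-0.35)(0.3425) + (-0.20)(0.2950) = 0.395875
adj(I−A) = Cᵀ =
  [ 0.6050   0.3725   0.2450]
  [ 0.3425   0.8325   0.3350]
  [ 0.2950   0.3125   0.5775]
(I − A)⁻¹ = adj(I−A) / det(I−A) ≈
  [   1.5283     0.9410     0.6189]
  [   0.8652     2.1029     0.8462]
  [   0.7452     0.7894     1.4588]
Δx = (I − A)⁻¹ Δd with Δd having -150 in the Tourism component and 0 elsewhere.
So Δx_P = L_PT · (-150), where L_PT = adj(I−A)_PT / det(I−A) = 0.3425 / 0.395875.
Δx_P = 0.3425 × (-150) / 0.395875 = -51.375 / 0.395875 ≈ -129.78.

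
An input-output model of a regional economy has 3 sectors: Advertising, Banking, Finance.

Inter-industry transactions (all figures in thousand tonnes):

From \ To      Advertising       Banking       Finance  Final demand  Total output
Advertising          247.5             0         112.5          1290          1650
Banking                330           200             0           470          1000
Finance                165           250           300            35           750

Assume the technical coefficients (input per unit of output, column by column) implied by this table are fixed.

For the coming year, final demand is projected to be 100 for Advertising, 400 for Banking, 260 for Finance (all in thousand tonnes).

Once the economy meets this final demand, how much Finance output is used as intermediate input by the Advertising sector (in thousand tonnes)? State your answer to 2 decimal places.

Technical coefficients a_ij = z_ij / X_j:
  a_11 = 247.5/1650 = 0.15, a_21 = 330/1650 = 0.20, a_31 = 165/1650 = 0.10
  a_12 = 0/1000 = 0.00, a_22 = 200/1000 = 0.20, a_32 = 250/1000 = 0.25
  a_13 = 112.5/750 = 0.15, a_23 = 0/750 = 0.00, a_33 = 300/750 = 0.40
I − A =
  [   0.85     0.00    -0.15]
  [  -0.20     0.80     0.00]
  [  -0.10    -0.25     0.60]
Cofactors of I−A, C_ij = (−1)^(i+j)·(minor ij) (rows/columns in the sector order above):
  C_11 = (0.80)(0.60) − (0.00)(-0.25) = 0.4800
  C_12 = −[(-0.20)(0.60) − (0.00)(-0.10)] = 0.1200
  C_13 = (-0.20)(-0.25) − (0.80)(-0.10) = 0.1300
  C_21 = −[(0.00)(0.60) − (-0.15)(-0.25)] = 0.0375
  C_22 = (0.85)(0.60) − (-0.15)(-0.10) = 0.4950
  C_23 = −[(0.85)(-0.25) − (0.00)(-0.10)] = 0.2125
  C_31 = (0.00)(0.00) − (-0.15)(0.80) = 0.1200
  C_32 = −[(0.85)(0.00) − (-0.15)(-0.20)] = 0.0300
  C_33 = (0.85)(0.80) − (0.00)(-0.20) = 0.6800
det(I−A) = Σ_j (I−A)_1j·C_1j = (0.85)(0.4800) + (0.00)(0.1200) + (-0.15)(0.1300) = 0.3885
adj(I−A) = Cᵀ =
  [ 0.4800   0.0375   0.1200]
  [ 0.1200   0.4950   0.0300]
  [ 0.1300   0.2125   0.6800]
(I − A)⁻¹ = adj(I−A) / det(I−A) ≈
  [   1.2355     0.0965     0.3089]
  [   0.3089     1.2741     0.0772]
  [   0.3346     0.5470     1.7503]
First solve x = (I − A)⁻¹ d = adj(I−A)·d / det(I−A); in particular x_1 = (0.4800·100 + 0.0375·400 + 0.1200·260) / 0.3885 = 94.20 / 0.3885 ≈ 242.4710.
Intermediate flow from 3 to 1: z_31 = a_31 · x_1 = 0.10 × 94.20 / 0.3885 = 9.42 / 0.3885 ≈ 24.25.

z_31 = 24.25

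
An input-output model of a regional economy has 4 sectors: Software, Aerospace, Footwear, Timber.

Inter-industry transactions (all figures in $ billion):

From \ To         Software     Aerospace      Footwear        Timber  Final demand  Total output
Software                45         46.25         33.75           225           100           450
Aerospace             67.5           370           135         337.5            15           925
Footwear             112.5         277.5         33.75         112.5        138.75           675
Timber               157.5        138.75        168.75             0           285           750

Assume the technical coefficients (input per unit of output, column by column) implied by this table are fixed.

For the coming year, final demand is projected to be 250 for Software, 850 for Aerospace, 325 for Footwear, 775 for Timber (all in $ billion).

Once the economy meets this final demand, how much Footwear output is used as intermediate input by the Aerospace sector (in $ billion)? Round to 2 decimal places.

z_32 = 1426.69

Technical coefficients a_ij = z_ij / X_j:
  a_11 = 45/450 = 0.10, a_21 = 67.5/450 = 0.15, a_31 = 112.5/450 = 0.25, a_41 = 157.5/450 = 0.35
  a_12 = 46.25/925 = 0.05, a_22 = 370/925 = 0.40, a_32 = 277.5/925 = 0.30, a_42 = 138.75/925 = 0.15
  a_13 = 33.75/675 = 0.05, a_23 = 135/675 = 0.20, a_33 = 33.75/675 = 0.05, a_43 = 168.75/675 = 0.25
  a_14 = 225/750 = 0.30, a_24 = 337.5/750 = 0.45, a_34 = 112.5/750 = 0.15, a_44 = 0/750 = 0.00
I − A =
  [   0.90    -0.05    -0.05    -0.30]
  [  -0.15     0.60    -0.20    -0.45]
  [  -0.25    -0.30     0.95    -0.15]
  [  -0.35    -0.15    -0.25     1.00]
Compute the cofactors C_ij = (−1)^(i+j)·(3×3 minor ij) of I−A; the adjugate is their transpose:
adj(I−A) = Cᵀ =
  [ 0.385125   0.127000   0.096250   0.187125]
  [ 0.375125   0.687625   0.286875   0.465000]
  [ 0.260250   0.285125   0.394125   0.265500]
  [ 0.256125   0.218875   0.175250   0.439625]
det(I−A) = Σ_j (I−A)_1j·C_1j = (0.90)(0.385125) + (-0.05)(0.375125) + (-0.05)(0.260250) + (-0.30)(0.256125) = 0.23800625
(I − A)⁻¹ = adj(I−A) / det(I−A) ≈
  [   1.6181     0.5336     0.4044     0.7862]
  [   1.5761     2.8891     1.2053     1.9537]
  [   1.0935     1.1980     1.6559     1.1155]
  [   1.0761     0.9196     0.7363     1.8471]
First solve x = (I − A)⁻¹ d = adj(I−A)·d / det(I−A); in particular x_2 = (0.375125·250 + 0.687625·850 + 0.286875·325 + 0.465000·775) / 0.23800625 = 1131.871875 / 0.23800625 ≈ 4755.6393.
Intermediate flow from 3 to 2: z_32 = a_32 · x_2 = 0.30 × 1131.871875 / 0.23800625 = 339.5615625 / 0.23800625 ≈ 1426.69.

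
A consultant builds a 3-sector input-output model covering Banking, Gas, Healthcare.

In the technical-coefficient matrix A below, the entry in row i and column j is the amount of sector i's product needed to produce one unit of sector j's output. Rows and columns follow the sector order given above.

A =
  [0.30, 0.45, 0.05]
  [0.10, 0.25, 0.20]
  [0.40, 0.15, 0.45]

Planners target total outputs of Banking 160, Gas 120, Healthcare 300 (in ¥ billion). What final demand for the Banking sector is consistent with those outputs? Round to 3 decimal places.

d_1 = 43.000

I − A =
  [   0.70    -0.45    -0.05]
  [  -0.10     0.75    -0.20]
  [  -0.40    -0.15     0.55]
d = (I − A) x:
  d_1 = (+0.70)·160 + (-0.45)·120 + (-0.05)·300 = 43.000
  d_2 = (-0.10)·160 + (+0.75)·120 + (-0.20)·300 = 14.000
  d_3 = (-0.40)·160 + (-0.15)·120 + (+0.55)·300 = 83.000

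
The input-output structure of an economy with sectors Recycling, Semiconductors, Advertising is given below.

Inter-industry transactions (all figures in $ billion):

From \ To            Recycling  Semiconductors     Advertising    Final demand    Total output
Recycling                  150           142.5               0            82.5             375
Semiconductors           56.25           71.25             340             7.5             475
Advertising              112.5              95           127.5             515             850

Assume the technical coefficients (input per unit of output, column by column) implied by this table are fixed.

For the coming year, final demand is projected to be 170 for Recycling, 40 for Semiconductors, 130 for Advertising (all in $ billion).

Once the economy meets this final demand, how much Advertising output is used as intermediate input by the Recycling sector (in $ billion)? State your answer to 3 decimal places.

z_31 = 130.145

Technical coefficients a_ij = z_ij / X_j:
  a_11 = 150/375 = 0.40, a_21 = 56.25/375 = 0.15, a_31 = 112.5/375 = 0.30
  a_12 = 142.5/475 = 0.30, a_22 = 71.25/475 = 0.15, a_32 = 95/475 = 0.20
  a_13 = 0/850 = 0.00, a_23 = 340/850 = 0.40, a_33 = 127.5/850 = 0.15
I − A =
  [   0.60    -0.30     0.00]
  [  -0.15     0.85    -0.40]
  [  -0.30    -0.20     0.85]
Cofactors of I−A, C_ij = (−1)^(i+j)·(minor ij) (rows/columns in the sector order above):
  C_11 = (0.85)(0.85) − (-0.40)(-0.20) = 0.6425
  C_12 = −[(-0.15)(0.85) − (-0.40)(-0.30)] = 0.2475
  C_13 = (-0.15)(-0.20) − (0.85)(-0.30) = 0.2850
  C_21 = −[(-0.30)(0.85) − (0.00)(-0.20)] = 0.2550
  C_22 = (0.60)(0.85) − (0.00)(-0.30) = 0.5100
  C_23 = −[(0.60)(-0.20) − (-0.30)(-0.30)] = 0.2100
  C_31 = (-0.30)(-0.40) − (0.00)(0.85) = 0.1200
  C_32 = −[(0.60)(-0.40) − (0.00)(-0.15)] = 0.2400
  C_33 = (0.60)(0.85) − (-0.30)(-0.15) = 0.4650
det(I−A) = Σ_j (I−A)_1j·C_1j = (0.60)(0.6425) + (-0.30)(0.2475) + (0.00)(0.2850) = 0.31125
adj(I−A) = Cᵀ =
  [ 0.6425   0.2550   0.1200]
  [ 0.2475   0.5100   0.2400]
  [ 0.2850   0.2100   0.4650]
(I − A)⁻¹ = adj(I−A) / det(I−A) ≈
  [   2.0643     0.8193     0.3855]
  [   0.7952     1.6386     0.7711]
  [   0.9157     0.6747     1.4940]
First solve x = (I − A)⁻¹ d = adj(I−A)·d / det(I−A); in particular x_1 = (0.6425·170 + 0.2550·40 + 0.1200·130) / 0.31125 = 135.025 / 0.31125 ≈ 433.81526.
Intermediate flow from 3 to 1: z_31 = a_31 · x_1 = 0.30 × 135.025 / 0.31125 = 40.5075 / 0.31125 ≈ 130.145.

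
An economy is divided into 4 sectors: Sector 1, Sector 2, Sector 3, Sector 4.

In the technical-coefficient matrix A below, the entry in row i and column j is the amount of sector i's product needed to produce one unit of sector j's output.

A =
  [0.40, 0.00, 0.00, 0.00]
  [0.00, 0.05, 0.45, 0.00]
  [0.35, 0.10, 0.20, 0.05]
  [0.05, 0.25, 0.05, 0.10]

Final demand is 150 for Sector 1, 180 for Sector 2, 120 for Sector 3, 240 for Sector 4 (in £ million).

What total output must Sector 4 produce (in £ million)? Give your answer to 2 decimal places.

I − A =
  [   0.60     0.00     0.00     0.00]
  [   0.00     0.95    -0.45     0.00]
  [  -0.35    -0.10     0.80    -0.05]
  [  -0.05    -0.25    -0.05     0.90]
Compute the cofactors C_ij = (−1)^(i+j)·(3×3 minor ij) of I−A; the adjugate is their transpose:
adj(I−A) = Cᵀ =
  [ 0.635500   0.000000   0.000000   0.000000]
  [ 0.142875   0.430500   0.243000   0.013500]
  [ 0.301625   0.061500   0.513000   0.028500]
  [ 0.091750   0.123000   0.096000   0.429000]
det(I−A) = Σ_j (I−A)_1j·C_1j = (0.60)(0.635500) + (0.00)(0.142875) + (0.00)(0.301625) + (0.00)(0.091750) = 0.3813
(I − A)⁻¹ = adj(I−A) / det(I−A) ≈
  [   1.6667     0.0000     0.0000     0.0000]
  [   0.3747     1.1290     0.6373     0.0354]
  [   0.7910     0.1613     1.3454     0.0747]
  [   0.2406     0.3226     0.2518     1.1251]
x = (I − A)⁻¹ d = adj(I−A)·d / det(I−A), with det(I−A) = 0.3813:
  x_1 = (0.635500·150 + 0.000000·180 + 0.000000·120 + 0.000000·240) / 0.3813 = 95.325 / 0.3813 = 250.00
  x_2 = (0.142875·150 + 0.430500·180 + 0.243000·120 + 0.013500·240) / 0.3813 = 131.32125 / 0.3813 ≈ 344.40
  x_3 = (0.301625·150 + 0.061500·180 + 0.513000·120 + 0.028500·240) / 0.3813 = 124.71375 / 0.3813 ≈ 327.08
  x_4 = (0.091750·150 + 0.123000·180 + 0.096000·120 + 0.429000·240) / 0.3813 = 150.3825 / 0.3813 ≈ 394.39

x_4 = 394.39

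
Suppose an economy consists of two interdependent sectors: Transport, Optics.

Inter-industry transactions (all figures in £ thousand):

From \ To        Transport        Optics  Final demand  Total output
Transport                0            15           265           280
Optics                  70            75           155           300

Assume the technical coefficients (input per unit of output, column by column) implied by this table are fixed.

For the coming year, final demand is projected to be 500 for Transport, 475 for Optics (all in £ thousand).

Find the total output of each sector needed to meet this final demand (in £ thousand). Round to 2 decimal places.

Technical coefficients a_ij = z_ij / X_j:
  a_11 = 0/280 = 0.00, a_21 = 70/280 = 0.25
  a_12 = 15/300 = 0.05, a_22 = 75/300 = 0.25
I − A =
  [   1.00    -0.05]
  [  -0.25     0.75]
det(I−A) = (1.00)(0.75) − (-0.05)(-0.25) = 0.7375
adj(I−A) = [[0.75, 0.05], [0.25, 1.00]]
(I − A)⁻¹ = adj(I−A) / det(I−A) ≈
  [   1.0169     0.0678]
  [   0.3390     1.3559]
x = (I − A)⁻¹ d = adj(I−A)·d / det(I−A), with det(I−A) = 0.7375:
  x_1 = (0.75·500 + 0.05·475) / 0.7375 = 398.75 / 0.7375 ≈ 540.68
  x_2 = (0.25·500 + 1.00·475) / 0.7375 = 600.00 / 0.7375 ≈ 813.56

x_1 = 540.68, x_2 = 813.56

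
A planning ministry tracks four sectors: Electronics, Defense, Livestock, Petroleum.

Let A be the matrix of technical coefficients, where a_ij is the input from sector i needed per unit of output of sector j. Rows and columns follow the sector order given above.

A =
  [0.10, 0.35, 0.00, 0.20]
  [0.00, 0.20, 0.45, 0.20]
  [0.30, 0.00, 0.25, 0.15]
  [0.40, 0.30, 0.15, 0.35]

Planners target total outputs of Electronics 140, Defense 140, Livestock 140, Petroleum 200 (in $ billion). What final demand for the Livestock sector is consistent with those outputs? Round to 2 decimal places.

I − A =
  [   0.90    -0.35     0.00    -0.20]
  [   0.00     0.80    -0.45    -0.20]
  [  -0.30     0.00     0.75    -0.15]
  [  -0.40    -0.30    -0.15     0.65]
d = (I − A) x:
  d_E = (+0.90)·140 + (-0.35)·140 + (+0.00)·140 + (-0.20)·200 = 37.00
  d_D = (+0.00)·140 + (+0.80)·140 + (-0.45)·140 + (-0.20)·200 = 9.00
  d_L = (-0.30)·140 + (+0.00)·140 + (+0.75)·140 + (-0.15)·200 = 33.00
  d_P = (-0.40)·140 + (-0.30)·140 + (-0.15)·140 + (+0.65)·200 = 11.00

d_L = 33.00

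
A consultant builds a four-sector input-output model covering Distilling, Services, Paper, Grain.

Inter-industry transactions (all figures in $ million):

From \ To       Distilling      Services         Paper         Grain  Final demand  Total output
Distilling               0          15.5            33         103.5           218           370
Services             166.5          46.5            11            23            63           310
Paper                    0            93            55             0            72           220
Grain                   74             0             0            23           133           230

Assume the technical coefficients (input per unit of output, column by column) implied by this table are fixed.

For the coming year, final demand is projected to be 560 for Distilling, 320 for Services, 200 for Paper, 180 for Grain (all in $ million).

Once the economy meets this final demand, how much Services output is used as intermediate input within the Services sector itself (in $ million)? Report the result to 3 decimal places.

z_22 = 138.946

Technical coefficients a_ij = z_ij / X_j:
  a_11 = 0/370 = 0.00, a_21 = 166.5/370 = 0.45, a_31 = 0/370 = 0.00, a_41 = 74/370 = 0.20
  a_12 = 15.5/310 = 0.05, a_22 = 46.5/310 = 0.15, a_32 = 93/310 = 0.30, a_42 = 0/310 = 0.00
  a_13 = 33/220 = 0.15, a_23 = 11/220 = 0.05, a_33 = 55/220 = 0.25, a_43 = 0/220 = 0.00
  a_14 = 103.5/230 = 0.45, a_24 = 23/230 = 0.10, a_34 = 0/230 = 0.00, a_44 = 23/230 = 0.10
I − A =
  [   1.00    -0.05    -0.15    -0.45]
  [  -0.45     0.85    -0.05    -0.10]
  [   0.00    -0.30     0.75     0.00]
  [  -0.20     0.00     0.00     0.90]
Compute the cofactors C_ij = (−1)^(i+j)·(3×3 minor ij) of I−A; the adjugate is their transpose:
adj(I−A) = Cᵀ =
  [ 0.560250   0.074250   0.117000   0.288375]
  [ 0.318750   0.607500   0.104250   0.226875]
  [ 0.127500   0.243000   0.667250   0.090750]
  [ 0.124500   0.016500   0.026000   0.585375]
det(I−A) = Σ_j (I−A)_1j·C_1j = (1.00)(0.560250) + (-0.05)(0.318750) + (-0.15)(0.127500) + (-0.45)(0.124500) = 0.4691625
(I − A)⁻¹ = adj(I−A) / det(I−A) ≈
  [   1.1941     0.1583     0.2494     0.6147]
  [   0.6794     1.2949     0.2222     0.4836]
  [   0.2718     0.5179     1.4222     0.1934]
  [   0.2654     0.0352     0.0554     1.2477]
First solve x = (I − A)⁻¹ d = adj(I−A)·d / det(I−A); in particular x_2 = (0.318750·560 + 0.607500·320 + 0.104250·200 + 0.226875·180) / 0.4691625 = 434.5875 / 0.4691625 ≈ 926.30485.
Intermediate flow from 2 to 2: z_22 = a_22 · x_2 = 0.15 × 434.5875 / 0.4691625 = 65.188125 / 0.4691625 ≈ 138.946.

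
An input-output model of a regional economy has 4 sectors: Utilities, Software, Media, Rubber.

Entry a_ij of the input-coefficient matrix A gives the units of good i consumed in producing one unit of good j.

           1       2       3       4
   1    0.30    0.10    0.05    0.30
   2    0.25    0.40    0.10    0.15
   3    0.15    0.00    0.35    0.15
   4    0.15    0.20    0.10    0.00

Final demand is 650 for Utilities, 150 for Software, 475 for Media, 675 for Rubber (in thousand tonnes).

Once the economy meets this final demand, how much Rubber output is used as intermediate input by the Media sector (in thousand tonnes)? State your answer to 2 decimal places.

z_43 = 149.76

I − A =
  [   0.70    -0.10    -0.05    -0.30]
  [  -0.25     0.60    -0.10    -0.15]
  [  -0.15     0.00     0.65    -0.15]
  [  -0.15    -0.20    -0.10     1.00]
Compute the cofactors C_ij = (−1)^(i+j)·(3×3 minor ij) of I−A; the adjugate is their transpose:
adj(I−A) = Cᵀ =
  [ 0.358500   0.104000   0.064000   0.132750]
  [ 0.192875   0.402125   0.097125   0.132750]
  [ 0.106500   0.047250   0.329750   0.088500]
  [ 0.103000   0.100750   0.062000   0.250750]
det(I−A) = Σ_j (I−A)_1j·C_1j = (0.70)(0.358500) + (-0.10)(0.192875) + (-0.05)(0.106500) + (-0.30)(0.103000) = 0.1954375
(I − A)⁻¹ = adj(I−A) / det(I−A) ≈
  [   1.8343     0.5321     0.3275     0.6792]
  [   0.9869     2.0576     0.4970     0.6792]
  [   0.5449     0.2418     1.6872     0.4528]
  [   0.5270     0.5155     0.3172     1.2830]
First solve x = (I − A)⁻¹ d = adj(I−A)·d / det(I−A); in particular x_3 = (0.106500·650 + 0.047250·150 + 0.329750·475 + 0.088500·675) / 0.1954375 = 292.68125 / 0.1954375 ≈ 1497.5696.
Intermediate flow from 4 to 3: z_43 = a_43 · x_3 = 0.10 × 292.68125 / 0.1954375 = 29.268125 / 0.1954375 ≈ 149.76.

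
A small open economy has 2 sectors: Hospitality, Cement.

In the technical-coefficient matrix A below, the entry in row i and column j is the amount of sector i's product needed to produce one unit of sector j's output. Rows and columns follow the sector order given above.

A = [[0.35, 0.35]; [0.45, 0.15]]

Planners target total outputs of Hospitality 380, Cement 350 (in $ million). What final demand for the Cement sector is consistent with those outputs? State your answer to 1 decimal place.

I − A =
  [   0.65    -0.35]
  [  -0.45     0.85]
d = (I − A) x:
  d_1 = (+0.65)·380 + (-0.35)·350 = 124.5
  d_2 = (-0.45)·380 + (+0.85)·350 = 126.5

d_2 = 126.5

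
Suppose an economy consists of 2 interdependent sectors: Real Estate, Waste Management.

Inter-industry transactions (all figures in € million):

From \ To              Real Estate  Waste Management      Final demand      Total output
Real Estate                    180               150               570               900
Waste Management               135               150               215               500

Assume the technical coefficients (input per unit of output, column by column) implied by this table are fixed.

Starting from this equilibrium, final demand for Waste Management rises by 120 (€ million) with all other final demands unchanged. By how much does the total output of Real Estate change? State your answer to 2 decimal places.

Δx_1 = 69.90

Technical coefficients a_ij = z_ij / X_j:
  a_11 = 180/900 = 0.20, a_21 = 135/900 = 0.15
  a_12 = 150/500 = 0.30, a_22 = 150/500 = 0.30
I − A =
  [   0.80    -0.30]
  [  -0.15     0.70]
det(I−A) = (0.80)(0.70) − (-0.30)(-0.15) = 0.5150
adj(I−A) = [[0.70, 0.30], [0.15, 0.80]]
(I − A)⁻¹ = adj(I−A) / det(I−A) ≈
  [   1.3592     0.5825]
  [   0.2913     1.5534]
Δx = (I − A)⁻¹ Δd with Δd having +120 in the Waste Management component and 0 elsewhere.
So Δx_1 = L_12 · (+120), where L_12 = adj(I−A)_12 / det(I−A) = 0.30 / 0.5150.
Δx_1 = 0.30 × (+120) / 0.5150 = 36.00 / 0.5150 ≈ 69.90.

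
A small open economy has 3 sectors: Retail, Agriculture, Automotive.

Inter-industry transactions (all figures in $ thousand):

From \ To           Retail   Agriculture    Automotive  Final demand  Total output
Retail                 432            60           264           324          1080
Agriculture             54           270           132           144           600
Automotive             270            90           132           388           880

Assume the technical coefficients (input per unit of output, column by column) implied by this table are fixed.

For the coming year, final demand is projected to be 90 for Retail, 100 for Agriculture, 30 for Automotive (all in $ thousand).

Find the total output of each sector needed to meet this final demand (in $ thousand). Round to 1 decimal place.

Technical coefficients a_ij = z_ij / X_j:
  a_11 = 432/1080 = 0.40, a_21 = 54/1080 = 0.05, a_31 = 270/1080 = 0.25
  a_12 = 60/600 = 0.10, a_22 = 270/600 = 0.45, a_32 = 90/600 = 0.15
  a_13 = 264/880 = 0.30, a_23 = 132/880 = 0.15, a_33 = 132/880 = 0.15
I − A =
  [   0.60    -0.10    -0.30]
  [  -0.05     0.55    -0.15]
  [  -0.25    -0.15     0.85]
Cofactors of I−A, C_ij = (−1)^(i+j)·(minor ij) (rows/columns in the sector order above):
  C_11 = (0.55)(0.85) − (-0.15)(-0.15) = 0.4450
  C_12 = −[(-0.05)(0.85) − (-0.15)(-0.25)] = 0.0800
  C_13 = (-0.05)(-0.15) − (0.55)(-0.25) = 0.1450
  C_21 = −[(-0.10)(0.85) − (-0.30)(-0.15)] = 0.1300
  C_22 = (0.60)(0.85) − (-0.30)(-0.25) = 0.4350
  C_23 = −[(0.60)(-0.15) − (-0.10)(-0.25)] = 0.1150
  C_31 = (-0.10)(-0.15) − (-0.30)(0.55) = 0.1800
  C_32 = −[(0.60)(-0.15) − (-0.30)(-0.05)] = 0.1050
  C_33 = (0.60)(0.55) − (-0.10)(-0.05) = 0.3250
det(I−A) = Σ_j (I−A)_1j·C_1j = (0.60)(0.4450) + (-0.10)(0.0800) + (-0.30)(0.1450) = 0.2155
adj(I−A) = Cᵀ =
  [ 0.4450   0.1300   0.1800]
  [ 0.0800   0.4350   0.1050]
  [ 0.1450   0.1150   0.3250]
(I − A)⁻¹ = adj(I−A) / det(I−A) ≈
  [   2.0650     0.6032     0.8353]
  [   0.3712     2.0186     0.4872]
  [   0.6729     0.5336     1.5081]
x = (I − A)⁻¹ d = adj(I−A)·d / det(I−A), with det(I−A) = 0.2155:
  x_1 = (0.4450·90 + 0.1300·100 + 0.1800·30) / 0.2155 = 58.45 / 0.2155 ≈ 271.2
  x_2 = (0.0800·90 + 0.4350·100 + 0.1050·30) / 0.2155 = 53.85 / 0.2155 ≈ 249.9
  x_3 = (0.1450·90 + 0.1150·100 + 0.3250·30) / 0.2155 = 34.30 / 0.2155 ≈ 159.2

x_1 = 271.2, x_2 = 249.9, x_3 = 159.2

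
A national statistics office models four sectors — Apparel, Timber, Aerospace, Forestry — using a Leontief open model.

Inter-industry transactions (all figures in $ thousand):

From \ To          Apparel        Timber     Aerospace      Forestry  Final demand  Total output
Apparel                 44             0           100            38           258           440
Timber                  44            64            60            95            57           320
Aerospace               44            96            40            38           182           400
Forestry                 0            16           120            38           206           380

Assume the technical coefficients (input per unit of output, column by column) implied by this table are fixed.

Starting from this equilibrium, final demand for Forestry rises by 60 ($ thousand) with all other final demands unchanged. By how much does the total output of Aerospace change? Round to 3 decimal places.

Δx_3 = 19.390

Technical coefficients a_ij = z_ij / X_j:
  a_11 = 44/440 = 0.10, a_21 = 44/440 = 0.10, a_31 = 44/440 = 0.10, a_41 = 0/440 = 0.00
  a_12 = 0/320 = 0.00, a_22 = 64/320 = 0.20, a_32 = 96/320 = 0.30, a_42 = 16/320 = 0.05
  a_13 = 100/400 = 0.25, a_23 = 60/400 = 0.15, a_33 = 40/400 = 0.10, a_43 = 120/400 = 0.30
  a_14 = 38/380 = 0.10, a_24 = 95/380 = 0.25, a_34 = 38/380 = 0.10, a_44 = 38/380 = 0.10
I − A =
  [   0.90     0.00    -0.25    -0.10]
  [  -0.10     0.80    -0.15    -0.25]
  [  -0.10    -0.30     0.90    -0.10]
  [   0.00    -0.05    -0.30     0.90]
Compute the cofactors C_ij = (−1)^(i+j)·(3×3 minor ij) of I−A; the adjugate is their transpose:
adj(I−A) = Cᵀ =
  [ 0.549000   0.082250   0.201625   0.106250]
  [ 0.099000   0.676500   0.214500   0.222750]
  [ 0.098250   0.248000   0.636250   0.150500]
  [ 0.038250   0.120250   0.224000   0.580000]
det(I−A) = Σ_j (I−A)_1j·C_1j = (0.90)(0.549000) + (0.00)(0.099000) + (-0.25)(0.098250) + (-0.10)(0.038250) = 0.4657125
(I − A)⁻¹ = adj(I−A) / det(I−A) ≈
  [   1.1788     0.1766     0.4329     0.2281]
  [   0.2126     1.4526     0.4606     0.4783]
  [   0.2110     0.5325     1.3662     0.3232]
  [   0.0821     0.2582     0.4810     1.2454]
Δx = (I − A)⁻¹ Δd with Δd having +60 in the Forestry component and 0 elsewhere.
So Δx_3 = L_34 · (+60), where L_34 = adj(I−A)_34 / det(I−A) = 0.150500 / 0.4657125.
Δx_3 = 0.150500 × (+60) / 0.4657125 = 9.03 / 0.4657125 ≈ 19.390.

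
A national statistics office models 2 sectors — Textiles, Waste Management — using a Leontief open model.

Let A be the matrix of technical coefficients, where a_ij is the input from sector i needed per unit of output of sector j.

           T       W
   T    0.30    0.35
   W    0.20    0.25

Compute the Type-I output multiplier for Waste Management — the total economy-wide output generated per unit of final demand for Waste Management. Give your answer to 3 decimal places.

I − A =
  [   0.70    -0.35]
  [  -0.20     0.75]
det(I−A) = (0.70)(0.75) − (-0.35)(-0.20) = 0.4550
adj(I−A) = [[0.75, 0.35], [0.20, 0.70]]
(I − A)⁻¹ = adj(I−A) / det(I−A) ≈
  [   1.6484     0.7692]
  [   0.4396     1.5385]
The output multiplier for sector j is the column-j sum of the Leontief inverse (I − A)⁻¹ = adj(I−A) / det(I−A).
Column W of adj(I−A): (0.35, 0.70); det(I−A) = 0.4550.
m_W = (0.35 + 0.70) / 0.4550 = 1.05 / 0.4550 ≈ 2.308.

m_W = 2.308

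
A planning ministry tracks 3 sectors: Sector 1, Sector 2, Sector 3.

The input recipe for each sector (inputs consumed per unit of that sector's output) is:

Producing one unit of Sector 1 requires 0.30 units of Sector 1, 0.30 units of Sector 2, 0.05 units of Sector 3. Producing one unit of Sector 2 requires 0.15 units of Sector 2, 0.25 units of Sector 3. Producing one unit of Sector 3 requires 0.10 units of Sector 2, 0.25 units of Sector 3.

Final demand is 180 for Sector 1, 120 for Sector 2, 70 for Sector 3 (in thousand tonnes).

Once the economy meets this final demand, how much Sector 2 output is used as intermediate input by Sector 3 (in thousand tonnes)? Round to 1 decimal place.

I − A =
  [   0.70     0.00     0.00]
  [  -0.30     0.85    -0.10]
  [  -0.05    -0.25     0.75]
Cofactors of I−A, C_ij = (−1)^(i+j)·(minor ij) (rows/columns in the sector order above):
  C_11 = (0.85)(0.75) − (-0.10)(-0.25) = 0.6125
  C_12 = −[(-0.30)(0.75) − (-0.10)(-0.05)] = 0.2300
  C_13 = (-0.30)(-0.25) − (0.85)(-0.05) = 0.1175
  C_21 = −[(0.00)(0.75) − (0.00)(-0.25)] = 0.0000
  C_22 = (0.70)(0.75) − (0.00)(-0.05) = 0.5250
  C_23 = −[(0.70)(-0.25) − (0.00)(-0.05)] = 0.1750
  C_31 = (0.00)(-0.10) − (0.00)(0.85) = 0.0000
  C_32 = −[(0.70)(-0.10) − (0.00)(-0.30)] = 0.0700
  C_33 = (0.70)(0.85) − (0.00)(-0.30) = 0.5950
det(I−A) = Σ_j (I−A)_1j·C_1j = (0.70)(0.6125) + (0.00)(0.2300) + (0.00)(0.1175) = 0.42875
adj(I−A) = Cᵀ =
  [ 0.6125   0.0000   0.0000]
  [ 0.2300   0.5250   0.0700]
  [ 0.1175   0.1750   0.5950]
(I − A)⁻¹ = adj(I−A) / det(I−A) ≈
  [   1.4286     0.0000     0.0000]
  [   0.5364     1.2245     0.1633]
  [   0.2741     0.4082     1.3878]
First solve x = (I − A)⁻¹ d = adj(I−A)·d / det(I−A); in particular x_3 = (0.1175·180 + 0.1750·120 + 0.5950·70) / 0.42875 = 83.80 / 0.42875 ≈ 195.452.
Intermediate flow from 2 to 3: z_23 = a_23 · x_3 = 0.10 × 83.80 / 0.42875 = 8.38 / 0.42875 ≈ 19.5.

z_23 = 19.5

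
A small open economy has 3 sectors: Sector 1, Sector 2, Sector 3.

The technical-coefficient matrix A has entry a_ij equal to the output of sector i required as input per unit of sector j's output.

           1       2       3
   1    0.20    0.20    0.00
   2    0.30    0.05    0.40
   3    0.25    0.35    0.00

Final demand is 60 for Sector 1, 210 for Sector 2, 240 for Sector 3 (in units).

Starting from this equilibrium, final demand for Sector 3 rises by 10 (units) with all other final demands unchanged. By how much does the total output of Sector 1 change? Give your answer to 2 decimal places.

I − A =
  [   0.80    -0.20     0.00]
  [  -0.30     0.95    -0.40]
  [  -0.25    -0.35     1.00]
Cofactors of I−A, C_ij = (−1)^(i+j)·(minor ij) (rows/columns in the sector order above):
  C_11 = (0.95)(1.00) − (-0.40)(-0.35) = 0.8100
  C_12 = −[(-0.30)(1.00) − (-0.40)(-0.25)] = 0.4000
  C_13 = (-0.30)(-0.35) − (0.95)(-0.25) = 0.3425
  C_21 = −[(-0.20)(1.00) − (0.00)(-0.35)] = 0.2000
  C_22 = (0.80)(1.00) − (0.00)(-0.25) = 0.8000
  C_23 = −[(0.80)(-0.35) − (-0.20)(-0.25)] = 0.3300
  C_31 = (-0.20)(-0.40) − (0.00)(0.95) = 0.0800
  C_32 = −[(0.80)(-0.40) − (0.00)(-0.30)] = 0.3200
  C_33 = (0.80)(0.95) − (-0.20)(-0.30) = 0.7000
det(I−A) = Σ_j (I−A)_1j·C_1j = (0.80)(0.8100) + (-0.20)(0.4000) + (0.00)(0.3425) = 0.5680
adj(I−A) = Cᵀ =
  [ 0.8100   0.2000   0.0800]
  [ 0.4000   0.8000   0.3200]
  [ 0.3425   0.3300   0.7000]
(I − A)⁻¹ = adj(I−A) / det(I−A) ≈
  [   1.4261     0.3521     0.1408]
  [   0.7042     1.4085     0.5634]
  [   0.6030     0.5810     1.2324]
Δx = (I − A)⁻¹ Δd with Δd having +10 in the Sector 3 component and 0 elsewhere.
So Δx_1 = L_13 · (+10), where L_13 = adj(I−A)_13 / det(I−A) = 0.0800 / 0.5680.
Δx_1 = 0.0800 × (+10) / 0.5680 = 0.80 / 0.5680 ≈ 1.41.

Δx_1 = 1.41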